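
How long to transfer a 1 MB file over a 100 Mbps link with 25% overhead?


Effective throughput = 100 * (1 - 25/100) = 75 Mbps
File size in Mb = 1 * 8 = 8 Mb
Time = 8 / 75
Time = 0.1067 seconds


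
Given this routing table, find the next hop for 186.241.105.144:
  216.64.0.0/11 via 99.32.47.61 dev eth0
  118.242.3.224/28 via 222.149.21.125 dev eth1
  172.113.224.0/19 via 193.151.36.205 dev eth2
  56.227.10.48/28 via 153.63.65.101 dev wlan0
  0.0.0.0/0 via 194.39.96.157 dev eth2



Longest prefix match for 186.241.105.144:
  /11 216.64.0.0: no
  /28 118.242.3.224: no
  /19 172.113.224.0: no
  /28 56.227.10.48: no
  /0 0.0.0.0: MATCH
Selected: next-hop 194.39.96.157 via eth2 (matched /0)


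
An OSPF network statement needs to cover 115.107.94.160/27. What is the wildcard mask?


Subnet mask: 255.255.255.224
Wildcard = 255.255.255.255 - subnet mask
255 - 255 = 0
255 - 255 = 0
255 - 255 = 0
255 - 224 = 31
Wildcard: 0.0.0.31


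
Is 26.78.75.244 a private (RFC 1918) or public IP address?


RFC 1918 private ranges:
  10.0.0.0/8 (10.0.0.0 - 10.255.255.255)
  172.16.0.0/12 (172.16.0.0 - 172.31.255.255)
  192.168.0.0/16 (192.168.0.0 - 192.168.255.255)
Public (not in any RFC 1918 range)


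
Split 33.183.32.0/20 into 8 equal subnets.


New prefix = 20 + 3 = 23
Each subnet has 512 addresses
  33.183.32.0/23
  33.183.34.0/23
  33.183.36.0/23
  33.183.38.0/23
  33.183.40.0/23
  33.183.42.0/23
  33.183.44.0/23
  33.183.46.0/23
Subnets: 33.183.32.0/23, 33.183.34.0/23, 33.183.36.0/23, 33.183.38.0/23, 33.183.40.0/23, 33.183.42.0/23, 33.183.44.0/23, 33.183.46.0/23


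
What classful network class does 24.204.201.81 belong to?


First octet: 24
Binary: 00011000
0xxxxxxx -> Class A (1-126)
Class A, default mask 255.0.0.0 (/8)


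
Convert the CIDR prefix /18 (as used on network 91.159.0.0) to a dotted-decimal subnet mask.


/18 means 18 network bits, 14 host bits
Binary: 11111111111111111100000000000000
Mask: 255.255.192.0


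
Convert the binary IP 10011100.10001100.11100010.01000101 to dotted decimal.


10011100 = 156
10001100 = 140
11100010 = 226
01000101 = 69
IP: 156.140.226.69


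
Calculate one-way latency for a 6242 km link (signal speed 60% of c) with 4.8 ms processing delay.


Speed = 0.6 * 3e5 km/s = 180000 km/s
Propagation delay = 6242 / 180000 = 0.0347 s = 34.6778 ms
Processing delay = 4.8 ms
Total one-way latency = 39.4778 ms


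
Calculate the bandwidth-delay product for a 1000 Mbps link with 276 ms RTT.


BDP = bandwidth * RTT
= 1000 Mbps * 276 ms
= 1000 * 1e6 * 276 / 1000 bits
= 276000000 bits
= 34500000 bytes
= 33691.4062 KB
BDP = 276000000 bits (34500000 bytes)


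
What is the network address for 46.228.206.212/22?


IP:   00101110.11100100.11001110.11010100
Mask: 11111111.11111111.11111100.00000000
AND operation:
Net:  00101110.11100100.11001100.00000000
Network: 46.228.204.0/22


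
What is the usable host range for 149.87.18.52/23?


Network: 149.87.18.0
Broadcast: 149.87.19.255
First usable = network + 1
Last usable = broadcast - 1
Range: 149.87.18.1 to 149.87.19.254


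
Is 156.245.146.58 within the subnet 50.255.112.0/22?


Subnet network: 50.255.112.0
Test IP AND mask: 156.245.144.0
No, 156.245.146.58 is not in 50.255.112.0/22


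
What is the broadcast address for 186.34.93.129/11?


Network: 186.32.0.0/11
Host bits = 21
Set all host bits to 1:
Broadcast: 186.63.255.255


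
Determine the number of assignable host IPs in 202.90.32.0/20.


Host bits = 32 - 20 = 12
Total addresses = 2^12 = 4096
Usable = total - 2 (network and broadcast)
Usable hosts: 4094


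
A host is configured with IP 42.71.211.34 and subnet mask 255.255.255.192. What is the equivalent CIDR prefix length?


Binary: 11111111.11111111.11111111.11000000
Count leading 1s
Prefix: /26


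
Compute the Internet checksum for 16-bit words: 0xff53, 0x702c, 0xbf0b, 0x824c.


Sum all words (with carry folding):
+ 0xff53 = 0xff53
+ 0x702c = 0x6f80
+ 0xbf0b = 0x2e8c
+ 0x824c = 0xb0d8
One's complement: ~0xb0d8
Checksum = 0x4f27


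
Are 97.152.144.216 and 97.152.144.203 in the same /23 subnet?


Mask: 255.255.254.0
97.152.144.216 AND mask = 97.152.144.0
97.152.144.203 AND mask = 97.152.144.0
Yes, same subnet (97.152.144.0)


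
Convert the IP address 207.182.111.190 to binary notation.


207 = 11001111
182 = 10110110
111 = 01101111
190 = 10111110
Binary: 11001111.10110110.01101111.10111110


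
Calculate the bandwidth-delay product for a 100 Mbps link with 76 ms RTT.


BDP = bandwidth * RTT
= 100 Mbps * 76 ms
= 100 * 1e6 * 76 / 1000 bits
= 7600000 bits
= 950000 bytes
= 927.7344 KB
BDP = 7600000 bits (950000 bytes)


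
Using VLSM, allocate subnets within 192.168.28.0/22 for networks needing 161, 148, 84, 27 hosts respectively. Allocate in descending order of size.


161 hosts -> /24 (254 usable): 192.168.28.0/24
148 hosts -> /24 (254 usable): 192.168.29.0/24
84 hosts -> /25 (126 usable): 192.168.30.0/25
27 hosts -> /27 (30 usable): 192.168.30.128/27
Allocation: 192.168.28.0/24 (161 hosts, 254 usable); 192.168.29.0/24 (148 hosts, 254 usable); 192.168.30.0/25 (84 hosts, 126 usable); 192.168.30.128/27 (27 hosts, 30 usable)


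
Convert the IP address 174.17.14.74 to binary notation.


174 = 10101110
17 = 00010001
14 = 00001110
74 = 01001010
Binary: 10101110.00010001.00001110.01001010


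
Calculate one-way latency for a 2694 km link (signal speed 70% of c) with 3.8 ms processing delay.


Speed = 0.7 * 3e5 km/s = 210000 km/s
Propagation delay = 2694 / 210000 = 0.0128 s = 12.8286 ms
Processing delay = 3.8 ms
Total one-way latency = 16.6286 ms


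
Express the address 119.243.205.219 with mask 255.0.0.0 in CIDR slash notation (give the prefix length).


Binary: 11111111.00000000.00000000.00000000
Count leading 1s
Prefix: /8


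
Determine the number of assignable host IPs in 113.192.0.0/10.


Host bits = 32 - 10 = 22
Total addresses = 2^22 = 4194304
Usable = total - 2 (network and broadcast)
Usable hosts: 4194302


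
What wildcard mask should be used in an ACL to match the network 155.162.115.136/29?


Subnet mask: 255.255.255.248
Wildcard = 255.255.255.255 - subnet mask
255 - 255 = 0
255 - 255 = 0
255 - 255 = 0
255 - 248 = 7
Wildcard: 0.0.0.7


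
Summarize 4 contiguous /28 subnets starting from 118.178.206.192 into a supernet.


Original prefix: /28
Number of subnets: 4 = 2^2
New prefix = 28 - 2 = 26
Supernet: 118.178.206.192/26


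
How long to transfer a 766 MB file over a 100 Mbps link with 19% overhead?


Effective throughput = 100 * (1 - 19/100) = 81 Mbps
File size in Mb = 766 * 8 = 6128 Mb
Time = 6128 / 81
Time = 75.6543 seconds


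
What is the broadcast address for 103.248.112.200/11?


Network: 103.224.0.0/11
Host bits = 21
Set all host bits to 1:
Broadcast: 103.255.255.255


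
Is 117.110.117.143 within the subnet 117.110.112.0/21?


Subnet network: 117.110.112.0
Test IP AND mask: 117.110.112.0
Yes, 117.110.117.143 is in 117.110.112.0/21


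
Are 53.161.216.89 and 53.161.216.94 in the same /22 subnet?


Mask: 255.255.252.0
53.161.216.89 AND mask = 53.161.216.0
53.161.216.94 AND mask = 53.161.216.0
Yes, same subnet (53.161.216.0)


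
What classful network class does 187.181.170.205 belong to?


First octet: 187
Binary: 10111011
10xxxxxx -> Class B (128-191)
Class B, default mask 255.255.0.0 (/16)


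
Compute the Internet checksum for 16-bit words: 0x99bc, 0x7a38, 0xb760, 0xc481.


Sum all words (with carry folding):
+ 0x99bc = 0x99bc
+ 0x7a38 = 0x13f5
+ 0xb760 = 0xcb55
+ 0xc481 = 0x8fd7
One's complement: ~0x8fd7
Checksum = 0x7028


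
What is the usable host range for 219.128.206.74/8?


Network: 219.0.0.0
Broadcast: 219.255.255.255
First usable = network + 1
Last usable = broadcast - 1
Range: 219.0.0.1 to 219.255.255.254


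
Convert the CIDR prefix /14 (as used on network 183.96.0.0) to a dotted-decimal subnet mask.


/14 means 14 network bits, 18 host bits
Binary: 11111111111111000000000000000000
Mask: 255.252.0.0


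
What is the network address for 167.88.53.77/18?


IP:   10100111.01011000.00110101.01001101
Mask: 11111111.11111111.11000000.00000000
AND operation:
Net:  10100111.01011000.00000000.00000000
Network: 167.88.0.0/18


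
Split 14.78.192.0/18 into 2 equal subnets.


New prefix = 18 + 1 = 19
Each subnet has 8192 addresses
  14.78.192.0/19
  14.78.224.0/19
Subnets: 14.78.192.0/19, 14.78.224.0/19


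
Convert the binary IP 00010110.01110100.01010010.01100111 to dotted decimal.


00010110 = 22
01110100 = 116
01010010 = 82
01100111 = 103
IP: 22.116.82.103


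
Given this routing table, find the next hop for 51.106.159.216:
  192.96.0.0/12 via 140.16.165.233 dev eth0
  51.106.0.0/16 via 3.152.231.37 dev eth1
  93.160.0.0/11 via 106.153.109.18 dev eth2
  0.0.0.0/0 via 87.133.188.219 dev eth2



Longest prefix match for 51.106.159.216:
  /12 192.96.0.0: no
  /16 51.106.0.0: MATCH
  /11 93.160.0.0: no
  /0 0.0.0.0: MATCH
Selected: next-hop 3.152.231.37 via eth1 (matched /16)


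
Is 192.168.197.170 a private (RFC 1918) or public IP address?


RFC 1918 private ranges:
  10.0.0.0/8 (10.0.0.0 - 10.255.255.255)
  172.16.0.0/12 (172.16.0.0 - 172.31.255.255)
  192.168.0.0/16 (192.168.0.0 - 192.168.255.255)
Private (in 192.168.0.0/16)


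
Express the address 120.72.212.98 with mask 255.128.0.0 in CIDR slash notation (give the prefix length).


Binary: 11111111.10000000.00000000.00000000
Count leading 1s
Prefix: /9


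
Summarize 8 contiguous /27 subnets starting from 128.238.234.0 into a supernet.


Original prefix: /27
Number of subnets: 8 = 2^3
New prefix = 27 - 3 = 24
Supernet: 128.238.234.0/24


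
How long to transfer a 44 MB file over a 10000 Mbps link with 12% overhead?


Effective throughput = 10000 * (1 - 12/100) = 8800 Mbps
File size in Mb = 44 * 8 = 352 Mb
Time = 352 / 8800
Time = 0.04 seconds


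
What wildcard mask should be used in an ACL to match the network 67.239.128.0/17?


Subnet mask: 255.255.128.0
Wildcard = 255.255.255.255 - subnet mask
255 - 255 = 0
255 - 255 = 0
255 - 128 = 127
255 - 0 = 255
Wildcard: 0.0.127.255


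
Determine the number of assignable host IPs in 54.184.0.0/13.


Host bits = 32 - 13 = 19
Total addresses = 2^19 = 524288
Usable = total - 2 (network and broadcast)
Usable hosts: 524286


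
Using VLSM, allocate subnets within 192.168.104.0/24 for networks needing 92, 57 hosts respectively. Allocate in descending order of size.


92 hosts -> /25 (126 usable): 192.168.104.0/25
57 hosts -> /26 (62 usable): 192.168.104.128/26
Allocation: 192.168.104.0/25 (92 hosts, 126 usable); 192.168.104.128/26 (57 hosts, 62 usable)


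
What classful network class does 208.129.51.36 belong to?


First octet: 208
Binary: 11010000
110xxxxx -> Class C (192-223)
Class C, default mask 255.255.255.0 (/24)


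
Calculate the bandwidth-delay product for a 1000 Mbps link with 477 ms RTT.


BDP = bandwidth * RTT
= 1000 Mbps * 477 ms
= 1000 * 1e6 * 477 / 1000 bits
= 477000000 bits
= 59625000 bytes
= 58227.5391 KB
BDP = 477000000 bits (59625000 bytes)


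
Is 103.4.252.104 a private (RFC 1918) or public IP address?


RFC 1918 private ranges:
  10.0.0.0/8 (10.0.0.0 - 10.255.255.255)
  172.16.0.0/12 (172.16.0.0 - 172.31.255.255)
  192.168.0.0/16 (192.168.0.0 - 192.168.255.255)
Public (not in any RFC 1918 range)


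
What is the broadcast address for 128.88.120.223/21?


Network: 128.88.120.0/21
Host bits = 11
Set all host bits to 1:
Broadcast: 128.88.127.255


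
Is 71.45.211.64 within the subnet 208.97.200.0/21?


Subnet network: 208.97.200.0
Test IP AND mask: 71.45.208.0
No, 71.45.211.64 is not in 208.97.200.0/21


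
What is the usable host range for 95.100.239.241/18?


Network: 95.100.192.0
Broadcast: 95.100.255.255
First usable = network + 1
Last usable = broadcast - 1
Range: 95.100.192.1 to 95.100.255.254


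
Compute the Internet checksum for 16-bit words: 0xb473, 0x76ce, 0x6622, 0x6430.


Sum all words (with carry folding):
+ 0xb473 = 0xb473
+ 0x76ce = 0x2b42
+ 0x6622 = 0x9164
+ 0x6430 = 0xf594
One's complement: ~0xf594
Checksum = 0x0a6b


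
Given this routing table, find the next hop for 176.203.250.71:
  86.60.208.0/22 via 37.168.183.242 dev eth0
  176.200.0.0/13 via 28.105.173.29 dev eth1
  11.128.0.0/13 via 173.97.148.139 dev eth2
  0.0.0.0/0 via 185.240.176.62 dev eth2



Longest prefix match for 176.203.250.71:
  /22 86.60.208.0: no
  /13 176.200.0.0: MATCH
  /13 11.128.0.0: no
  /0 0.0.0.0: MATCH
Selected: next-hop 28.105.173.29 via eth1 (matched /13)


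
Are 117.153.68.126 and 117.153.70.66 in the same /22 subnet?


Mask: 255.255.252.0
117.153.68.126 AND mask = 117.153.68.0
117.153.70.66 AND mask = 117.153.68.0
Yes, same subnet (117.153.68.0)


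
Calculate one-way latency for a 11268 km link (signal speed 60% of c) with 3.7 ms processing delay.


Speed = 0.6 * 3e5 km/s = 180000 km/s
Propagation delay = 11268 / 180000 = 0.0626 s = 62.6 ms
Processing delay = 3.7 ms
Total one-way latency = 66.3 ms


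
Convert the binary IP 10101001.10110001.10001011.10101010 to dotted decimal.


10101001 = 169
10110001 = 177
10001011 = 139
10101010 = 170
IP: 169.177.139.170


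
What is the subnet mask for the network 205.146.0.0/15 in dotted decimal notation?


/15 means 15 network bits, 17 host bits
Binary: 11111111111111100000000000000000
Mask: 255.254.0.0


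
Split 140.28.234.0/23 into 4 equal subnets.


New prefix = 23 + 2 = 25
Each subnet has 128 addresses
  140.28.234.0/25
  140.28.234.128/25
  140.28.235.0/25
  140.28.235.128/25
Subnets: 140.28.234.0/25, 140.28.234.128/25, 140.28.235.0/25, 140.28.235.128/25


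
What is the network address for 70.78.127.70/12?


IP:   01000110.01001110.01111111.01000110
Mask: 11111111.11110000.00000000.00000000
AND operation:
Net:  01000110.01000000.00000000.00000000
Network: 70.64.0.0/12


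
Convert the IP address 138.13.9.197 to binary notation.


138 = 10001010
13 = 00001101
9 = 00001001
197 = 11000101
Binary: 10001010.00001101.00001001.11000101


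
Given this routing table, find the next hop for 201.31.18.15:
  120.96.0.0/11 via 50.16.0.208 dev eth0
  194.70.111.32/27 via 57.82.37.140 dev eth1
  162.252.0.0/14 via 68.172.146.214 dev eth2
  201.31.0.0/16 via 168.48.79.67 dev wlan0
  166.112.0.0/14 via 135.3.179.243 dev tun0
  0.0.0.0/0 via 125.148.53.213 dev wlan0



Longest prefix match for 201.31.18.15:
  /11 120.96.0.0: no
  /27 194.70.111.32: no
  /14 162.252.0.0: no
  /16 201.31.0.0: MATCH
  /14 166.112.0.0: no
  /0 0.0.0.0: MATCH
Selected: next-hop 168.48.79.67 via wlan0 (matched /16)


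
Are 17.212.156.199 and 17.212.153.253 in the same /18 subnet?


Mask: 255.255.192.0
17.212.156.199 AND mask = 17.212.128.0
17.212.153.253 AND mask = 17.212.128.0
Yes, same subnet (17.212.128.0)


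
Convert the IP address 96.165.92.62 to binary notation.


96 = 01100000
165 = 10100101
92 = 01011100
62 = 00111110
Binary: 01100000.10100101.01011100.00111110


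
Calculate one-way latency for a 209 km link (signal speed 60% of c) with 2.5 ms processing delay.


Speed = 0.6 * 3e5 km/s = 180000 km/s
Propagation delay = 209 / 180000 = 0.0012 s = 1.1611 ms
Processing delay = 2.5 ms
Total one-way latency = 3.6611 ms


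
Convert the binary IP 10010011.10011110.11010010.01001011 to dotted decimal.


10010011 = 147
10011110 = 158
11010010 = 210
01001011 = 75
IP: 147.158.210.75


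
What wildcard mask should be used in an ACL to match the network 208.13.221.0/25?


Subnet mask: 255.255.255.128
Wildcard = 255.255.255.255 - subnet mask
255 - 255 = 0
255 - 255 = 0
255 - 255 = 0
255 - 128 = 127
Wildcard: 0.0.0.127


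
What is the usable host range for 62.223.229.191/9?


Network: 62.128.0.0
Broadcast: 62.255.255.255
First usable = network + 1
Last usable = broadcast - 1
Range: 62.128.0.1 to 62.255.255.254


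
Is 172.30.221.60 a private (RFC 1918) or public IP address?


RFC 1918 private ranges:
  10.0.0.0/8 (10.0.0.0 - 10.255.255.255)
  172.16.0.0/12 (172.16.0.0 - 172.31.255.255)
  192.168.0.0/16 (192.168.0.0 - 192.168.255.255)
Private (in 172.16.0.0/12)


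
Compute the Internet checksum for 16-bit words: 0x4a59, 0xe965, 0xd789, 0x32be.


Sum all words (with carry folding):
+ 0x4a59 = 0x4a59
+ 0xe965 = 0x33bf
+ 0xd789 = 0x0b49
+ 0x32be = 0x3e07
One's complement: ~0x3e07
Checksum = 0xc1f8


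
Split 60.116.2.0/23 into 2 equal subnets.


New prefix = 23 + 1 = 24
Each subnet has 256 addresses
  60.116.2.0/24
  60.116.3.0/24
Subnets: 60.116.2.0/24, 60.116.3.0/24


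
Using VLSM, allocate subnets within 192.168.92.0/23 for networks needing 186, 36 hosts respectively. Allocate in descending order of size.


186 hosts -> /24 (254 usable): 192.168.92.0/24
36 hosts -> /26 (62 usable): 192.168.93.0/26
Allocation: 192.168.92.0/24 (186 hosts, 254 usable); 192.168.93.0/26 (36 hosts, 62 usable)


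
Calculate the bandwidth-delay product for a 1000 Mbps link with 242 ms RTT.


BDP = bandwidth * RTT
= 1000 Mbps * 242 ms
= 1000 * 1e6 * 242 / 1000 bits
= 242000000 bits
= 30250000 bytes
= 29541.0156 KB
BDP = 242000000 bits (30250000 bytes)


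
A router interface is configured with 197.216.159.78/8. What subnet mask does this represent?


/8 means 8 network bits, 24 host bits
Binary: 11111111000000000000000000000000
Mask: 255.0.0.0


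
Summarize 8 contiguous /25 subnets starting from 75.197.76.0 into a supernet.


Original prefix: /25
Number of subnets: 8 = 2^3
New prefix = 25 - 3 = 22
Supernet: 75.197.76.0/22


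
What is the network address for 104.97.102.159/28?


IP:   01101000.01100001.01100110.10011111
Mask: 11111111.11111111.11111111.11110000
AND operation:
Net:  01101000.01100001.01100110.10010000
Network: 104.97.102.144/28


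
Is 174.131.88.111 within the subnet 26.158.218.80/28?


Subnet network: 26.158.218.80
Test IP AND mask: 174.131.88.96
No, 174.131.88.111 is not in 26.158.218.80/28


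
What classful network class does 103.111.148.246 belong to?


First octet: 103
Binary: 01100111
0xxxxxxx -> Class A (1-126)
Class A, default mask 255.0.0.0 (/8)


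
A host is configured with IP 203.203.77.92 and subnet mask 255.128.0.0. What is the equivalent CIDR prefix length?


Binary: 11111111.10000000.00000000.00000000
Count leading 1s
Prefix: /9


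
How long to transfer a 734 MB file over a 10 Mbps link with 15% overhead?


Effective throughput = 10 * (1 - 15/100) = 8.5 Mbps
File size in Mb = 734 * 8 = 5872 Mb
Time = 5872 / 8.5
Time = 690.8235 seconds


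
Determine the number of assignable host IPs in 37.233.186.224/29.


Host bits = 32 - 29 = 3
Total addresses = 2^3 = 8
Usable = total - 2 (network and broadcast)
Usable hosts: 6


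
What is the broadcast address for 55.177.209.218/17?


Network: 55.177.128.0/17
Host bits = 15
Set all host bits to 1:
Broadcast: 55.177.255.255


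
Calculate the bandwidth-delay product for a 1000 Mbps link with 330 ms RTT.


BDP = bandwidth * RTT
= 1000 Mbps * 330 ms
= 1000 * 1e6 * 330 / 1000 bits
= 330000000 bits
= 41250000 bytes
= 40283.2031 KB
BDP = 330000000 bits (41250000 bytes)


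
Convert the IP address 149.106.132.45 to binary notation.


149 = 10010101
106 = 01101010
132 = 10000100
45 = 00101101
Binary: 10010101.01101010.10000100.00101101


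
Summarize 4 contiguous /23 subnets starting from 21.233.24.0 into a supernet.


Original prefix: /23
Number of subnets: 4 = 2^2
New prefix = 23 - 2 = 21
Supernet: 21.233.24.0/21


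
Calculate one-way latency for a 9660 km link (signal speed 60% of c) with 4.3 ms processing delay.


Speed = 0.6 * 3e5 km/s = 180000 km/s
Propagation delay = 9660 / 180000 = 0.0537 s = 53.6667 ms
Processing delay = 4.3 ms
Total one-way latency = 57.9667 ms


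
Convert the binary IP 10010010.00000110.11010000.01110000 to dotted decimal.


10010010 = 146
00000110 = 6
11010000 = 208
01110000 = 112
IP: 146.6.208.112


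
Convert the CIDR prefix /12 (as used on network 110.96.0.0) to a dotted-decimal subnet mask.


/12 means 12 network bits, 20 host bits
Binary: 11111111111100000000000000000000
Mask: 255.240.0.0


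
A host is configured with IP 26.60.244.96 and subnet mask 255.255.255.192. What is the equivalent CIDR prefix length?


Binary: 11111111.11111111.11111111.11000000
Count leading 1s
Prefix: /26


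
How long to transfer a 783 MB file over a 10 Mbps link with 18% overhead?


Effective throughput = 10 * (1 - 18/100) = 8.2 Mbps
File size in Mb = 783 * 8 = 6264 Mb
Time = 6264 / 8.2
Time = 763.9024 seconds


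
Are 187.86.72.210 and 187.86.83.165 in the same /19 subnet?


Mask: 255.255.224.0
187.86.72.210 AND mask = 187.86.64.0
187.86.83.165 AND mask = 187.86.64.0
Yes, same subnet (187.86.64.0)


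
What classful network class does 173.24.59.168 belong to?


First octet: 173
Binary: 10101101
10xxxxxx -> Class B (128-191)
Class B, default mask 255.255.0.0 (/16)


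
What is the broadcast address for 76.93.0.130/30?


Network: 76.93.0.128/30
Host bits = 2
Set all host bits to 1:
Broadcast: 76.93.0.131


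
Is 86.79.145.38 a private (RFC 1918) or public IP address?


RFC 1918 private ranges:
  10.0.0.0/8 (10.0.0.0 - 10.255.255.255)
  172.16.0.0/12 (172.16.0.0 - 172.31.255.255)
  192.168.0.0/16 (192.168.0.0 - 192.168.255.255)
Public (not in any RFC 1918 range)


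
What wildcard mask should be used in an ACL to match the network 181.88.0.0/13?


Subnet mask: 255.248.0.0
Wildcard = 255.255.255.255 - subnet mask
255 - 255 = 0
255 - 248 = 7
255 - 0 = 255
255 - 0 = 255
Wildcard: 0.7.255.255


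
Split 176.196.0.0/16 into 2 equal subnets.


New prefix = 16 + 1 = 17
Each subnet has 32768 addresses
  176.196.0.0/17
  176.196.128.0/17
Subnets: 176.196.0.0/17, 176.196.128.0/17


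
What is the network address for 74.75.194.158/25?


IP:   01001010.01001011.11000010.10011110
Mask: 11111111.11111111.11111111.10000000
AND operation:
Net:  01001010.01001011.11000010.10000000
Network: 74.75.194.128/25


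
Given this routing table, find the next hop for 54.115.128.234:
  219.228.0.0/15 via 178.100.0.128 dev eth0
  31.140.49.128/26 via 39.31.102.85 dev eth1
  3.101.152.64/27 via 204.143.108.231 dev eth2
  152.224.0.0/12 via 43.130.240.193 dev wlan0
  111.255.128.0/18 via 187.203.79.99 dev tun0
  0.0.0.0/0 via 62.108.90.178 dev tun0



Longest prefix match for 54.115.128.234:
  /15 219.228.0.0: no
  /26 31.140.49.128: no
  /27 3.101.152.64: no
  /12 152.224.0.0: no
  /18 111.255.128.0: no
  /0 0.0.0.0: MATCH
Selected: next-hop 62.108.90.178 via tun0 (matched /0)


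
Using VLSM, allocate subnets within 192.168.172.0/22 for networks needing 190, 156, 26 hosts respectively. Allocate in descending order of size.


190 hosts -> /24 (254 usable): 192.168.172.0/24
156 hosts -> /24 (254 usable): 192.168.173.0/24
26 hosts -> /27 (30 usable): 192.168.174.0/27
Allocation: 192.168.172.0/24 (190 hosts, 254 usable); 192.168.173.0/24 (156 hosts, 254 usable); 192.168.174.0/27 (26 hosts, 30 usable)


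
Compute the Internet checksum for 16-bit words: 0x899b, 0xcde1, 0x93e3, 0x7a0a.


Sum all words (with carry folding):
+ 0x899b = 0x899b
+ 0xcde1 = 0x577d
+ 0x93e3 = 0xeb60
+ 0x7a0a = 0x656b
One's complement: ~0x656b
Checksum = 0x9a94


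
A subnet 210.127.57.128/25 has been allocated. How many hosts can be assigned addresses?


Host bits = 32 - 25 = 7
Total addresses = 2^7 = 128
Usable = total - 2 (network and broadcast)
Usable hosts: 126


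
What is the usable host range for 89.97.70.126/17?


Network: 89.97.0.0
Broadcast: 89.97.127.255
First usable = network + 1
Last usable = broadcast - 1
Range: 89.97.0.1 to 89.97.127.254


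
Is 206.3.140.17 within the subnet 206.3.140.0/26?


Subnet network: 206.3.140.0
Test IP AND mask: 206.3.140.0
Yes, 206.3.140.17 is in 206.3.140.0/26


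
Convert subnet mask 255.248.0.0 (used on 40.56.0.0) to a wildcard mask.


Subnet mask: 255.248.0.0
Wildcard = 255.255.255.255 - subnet mask
255 - 255 = 0
255 - 248 = 7
255 - 0 = 255
255 - 0 = 255
Wildcard: 0.7.255.255


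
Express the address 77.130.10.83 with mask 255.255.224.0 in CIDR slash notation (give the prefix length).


Binary: 11111111.11111111.11100000.00000000
Count leading 1s
Prefix: /19


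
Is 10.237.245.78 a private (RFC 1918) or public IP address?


RFC 1918 private ranges:
  10.0.0.0/8 (10.0.0.0 - 10.255.255.255)
  172.16.0.0/12 (172.16.0.0 - 172.31.255.255)
  192.168.0.0/16 (192.168.0.0 - 192.168.255.255)
Private (in 10.0.0.0/8)


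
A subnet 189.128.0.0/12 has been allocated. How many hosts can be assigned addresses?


Host bits = 32 - 12 = 20
Total addresses = 2^20 = 1048576
Usable = total - 2 (network and broadcast)
Usable hosts: 1048574


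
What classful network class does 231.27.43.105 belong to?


First octet: 231
Binary: 11100111
1110xxxx -> Class D (224-239)
Class D (multicast), default mask N/A


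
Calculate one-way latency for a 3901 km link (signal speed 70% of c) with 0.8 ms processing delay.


Speed = 0.7 * 3e5 km/s = 210000 km/s
Propagation delay = 3901 / 210000 = 0.0186 s = 18.5762 ms
Processing delay = 0.8 ms
Total one-way latency = 19.3762 ms


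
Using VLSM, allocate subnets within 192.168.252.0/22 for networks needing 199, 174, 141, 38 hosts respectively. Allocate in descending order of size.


199 hosts -> /24 (254 usable): 192.168.252.0/24
174 hosts -> /24 (254 usable): 192.168.253.0/24
141 hosts -> /24 (254 usable): 192.168.254.0/24
38 hosts -> /26 (62 usable): 192.168.255.0/26
Allocation: 192.168.252.0/24 (199 hosts, 254 usable); 192.168.253.0/24 (174 hosts, 254 usable); 192.168.254.0/24 (141 hosts, 254 usable); 192.168.255.0/26 (38 hosts, 62 usable)


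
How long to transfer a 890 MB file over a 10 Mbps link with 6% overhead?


Effective throughput = 10 * (1 - 6/100) = 9.4 Mbps
File size in Mb = 890 * 8 = 7120 Mb
Time = 7120 / 9.4
Time = 757.4468 seconds


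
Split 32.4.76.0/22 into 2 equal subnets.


New prefix = 22 + 1 = 23
Each subnet has 512 addresses
  32.4.76.0/23
  32.4.78.0/23
Subnets: 32.4.76.0/23, 32.4.78.0/23


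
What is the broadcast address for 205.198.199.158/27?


Network: 205.198.199.128/27
Host bits = 5
Set all host bits to 1:
Broadcast: 205.198.199.159


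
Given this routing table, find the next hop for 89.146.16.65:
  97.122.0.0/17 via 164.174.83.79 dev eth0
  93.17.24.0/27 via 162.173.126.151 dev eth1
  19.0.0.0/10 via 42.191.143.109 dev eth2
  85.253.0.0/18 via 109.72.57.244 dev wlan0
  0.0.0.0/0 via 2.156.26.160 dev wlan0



Longest prefix match for 89.146.16.65:
  /17 97.122.0.0: no
  /27 93.17.24.0: no
  /10 19.0.0.0: no
  /18 85.253.0.0: no
  /0 0.0.0.0: MATCH
Selected: next-hop 2.156.26.160 via wlan0 (matched /0)


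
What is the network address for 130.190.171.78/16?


IP:   10000010.10111110.10101011.01001110
Mask: 11111111.11111111.00000000.00000000
AND operation:
Net:  10000010.10111110.00000000.00000000
Network: 130.190.0.0/16


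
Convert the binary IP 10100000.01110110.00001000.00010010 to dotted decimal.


10100000 = 160
01110110 = 118
00001000 = 8
00010010 = 18
IP: 160.118.8.18


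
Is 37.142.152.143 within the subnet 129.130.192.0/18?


Subnet network: 129.130.192.0
Test IP AND mask: 37.142.128.0
No, 37.142.152.143 is not in 129.130.192.0/18


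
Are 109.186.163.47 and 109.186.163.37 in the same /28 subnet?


Mask: 255.255.255.240
109.186.163.47 AND mask = 109.186.163.32
109.186.163.37 AND mask = 109.186.163.32
Yes, same subnet (109.186.163.32)


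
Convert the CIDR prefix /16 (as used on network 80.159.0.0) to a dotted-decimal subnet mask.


/16 means 16 network bits, 16 host bits
Binary: 11111111111111110000000000000000
Mask: 255.255.0.0


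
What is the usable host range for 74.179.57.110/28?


Network: 74.179.57.96
Broadcast: 74.179.57.111
First usable = network + 1
Last usable = broadcast - 1
Range: 74.179.57.97 to 74.179.57.110


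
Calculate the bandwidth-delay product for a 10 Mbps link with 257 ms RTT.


BDP = bandwidth * RTT
= 10 Mbps * 257 ms
= 10 * 1e6 * 257 / 1000 bits
= 2570000 bits
= 321250 bytes
= 313.7207 KB
BDP = 2570000 bits (321250 bytes)


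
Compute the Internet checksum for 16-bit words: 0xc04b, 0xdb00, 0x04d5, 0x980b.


Sum all words (with carry folding):
+ 0xc04b = 0xc04b
+ 0xdb00 = 0x9b4c
+ 0x04d5 = 0xa021
+ 0x980b = 0x382d
One's complement: ~0x382d
Checksum = 0xc7d2


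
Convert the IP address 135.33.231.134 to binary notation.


135 = 10000111
33 = 00100001
231 = 11100111
134 = 10000110
Binary: 10000111.00100001.11100111.10000110


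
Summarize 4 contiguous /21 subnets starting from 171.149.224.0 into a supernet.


Original prefix: /21
Number of subnets: 4 = 2^2
New prefix = 21 - 2 = 19
Supernet: 171.149.224.0/19


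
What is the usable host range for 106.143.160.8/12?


Network: 106.128.0.0
Broadcast: 106.143.255.255
First usable = network + 1
Last usable = broadcast - 1
Range: 106.128.0.1 to 106.143.255.254


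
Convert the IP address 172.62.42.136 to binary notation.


172 = 10101100
62 = 00111110
42 = 00101010
136 = 10001000
Binary: 10101100.00111110.00101010.10001000


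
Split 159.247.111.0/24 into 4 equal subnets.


New prefix = 24 + 2 = 26
Each subnet has 64 addresses
  159.247.111.0/26
  159.247.111.64/26
  159.247.111.128/26
  159.247.111.192/26
Subnets: 159.247.111.0/26, 159.247.111.64/26, 159.247.111.128/26, 159.247.111.192/26


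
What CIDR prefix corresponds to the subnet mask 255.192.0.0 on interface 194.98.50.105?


Binary: 11111111.11000000.00000000.00000000
Count leading 1s
Prefix: /10


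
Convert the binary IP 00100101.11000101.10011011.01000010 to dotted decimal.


00100101 = 37
11000101 = 197
10011011 = 155
01000010 = 66
IP: 37.197.155.66


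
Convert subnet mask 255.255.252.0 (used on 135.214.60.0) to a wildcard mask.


Subnet mask: 255.255.252.0
Wildcard = 255.255.255.255 - subnet mask
255 - 255 = 0
255 - 255 = 0
255 - 252 = 3
255 - 0 = 255
Wildcard: 0.0.3.255


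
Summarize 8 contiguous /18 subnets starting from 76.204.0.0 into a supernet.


Original prefix: /18
Number of subnets: 8 = 2^3
New prefix = 18 - 3 = 15
Supernet: 76.204.0.0/15


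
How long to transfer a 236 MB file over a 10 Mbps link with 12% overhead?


Effective throughput = 10 * (1 - 12/100) = 8.8 Mbps
File size in Mb = 236 * 8 = 1888 Mb
Time = 1888 / 8.8
Time = 214.5455 seconds


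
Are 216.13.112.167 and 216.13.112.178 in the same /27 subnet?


Mask: 255.255.255.224
216.13.112.167 AND mask = 216.13.112.160
216.13.112.178 AND mask = 216.13.112.160
Yes, same subnet (216.13.112.160)


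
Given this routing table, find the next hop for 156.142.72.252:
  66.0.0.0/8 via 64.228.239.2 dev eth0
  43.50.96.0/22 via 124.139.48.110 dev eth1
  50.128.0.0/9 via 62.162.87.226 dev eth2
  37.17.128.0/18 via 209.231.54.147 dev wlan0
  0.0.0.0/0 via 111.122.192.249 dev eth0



Longest prefix match for 156.142.72.252:
  /8 66.0.0.0: no
  /22 43.50.96.0: no
  /9 50.128.0.0: no
  /18 37.17.128.0: no
  /0 0.0.0.0: MATCH
Selected: next-hop 111.122.192.249 via eth0 (matched /0)


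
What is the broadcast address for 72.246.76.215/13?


Network: 72.240.0.0/13
Host bits = 19
Set all host bits to 1:
Broadcast: 72.247.255.255


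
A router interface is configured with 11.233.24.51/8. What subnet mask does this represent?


/8 means 8 network bits, 24 host bits
Binary: 11111111000000000000000000000000
Mask: 255.0.0.0


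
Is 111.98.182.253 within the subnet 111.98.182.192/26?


Subnet network: 111.98.182.192
Test IP AND mask: 111.98.182.192
Yes, 111.98.182.253 is in 111.98.182.192/26


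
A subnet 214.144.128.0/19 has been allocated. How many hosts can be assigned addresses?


Host bits = 32 - 19 = 13
Total addresses = 2^13 = 8192
Usable = total - 2 (network and broadcast)
Usable hosts: 8190


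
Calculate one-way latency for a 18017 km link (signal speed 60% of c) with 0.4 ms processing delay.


Speed = 0.6 * 3e5 km/s = 180000 km/s
Propagation delay = 18017 / 180000 = 0.1001 s = 100.0944 ms
Processing delay = 0.4 ms
Total one-way latency = 100.4944 ms


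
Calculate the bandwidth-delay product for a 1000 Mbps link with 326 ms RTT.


BDP = bandwidth * RTT
= 1000 Mbps * 326 ms
= 1000 * 1e6 * 326 / 1000 bits
= 326000000 bits
= 40750000 bytes
= 39794.9219 KB
BDP = 326000000 bits (40750000 bytes)


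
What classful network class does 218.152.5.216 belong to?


First octet: 218
Binary: 11011010
110xxxxx -> Class C (192-223)
Class C, default mask 255.255.255.0 (/24)


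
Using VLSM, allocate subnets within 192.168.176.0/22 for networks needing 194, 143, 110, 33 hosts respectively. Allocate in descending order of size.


194 hosts -> /24 (254 usable): 192.168.176.0/24
143 hosts -> /24 (254 usable): 192.168.177.0/24
110 hosts -> /25 (126 usable): 192.168.178.0/25
33 hosts -> /26 (62 usable): 192.168.178.128/26
Allocation: 192.168.176.0/24 (194 hosts, 254 usable); 192.168.177.0/24 (143 hosts, 254 usable); 192.168.178.0/25 (110 hosts, 126 usable); 192.168.178.128/26 (33 hosts, 62 usable)


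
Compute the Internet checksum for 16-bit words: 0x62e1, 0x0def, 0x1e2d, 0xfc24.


Sum all words (with carry folding):
+ 0x62e1 = 0x62e1
+ 0x0def = 0x70d0
+ 0x1e2d = 0x8efd
+ 0xfc24 = 0x8b22
One's complement: ~0x8b22
Checksum = 0x74dd


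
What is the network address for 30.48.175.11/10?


IP:   00011110.00110000.10101111.00001011
Mask: 11111111.11000000.00000000.00000000
AND operation:
Net:  00011110.00000000.00000000.00000000
Network: 30.0.0.0/10


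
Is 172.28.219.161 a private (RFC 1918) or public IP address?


RFC 1918 private ranges:
  10.0.0.0/8 (10.0.0.0 - 10.255.255.255)
  172.16.0.0/12 (172.16.0.0 - 172.31.255.255)
  192.168.0.0/16 (192.168.0.0 - 192.168.255.255)
Private (in 172.16.0.0/12)


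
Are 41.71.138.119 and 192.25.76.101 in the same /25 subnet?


Mask: 255.255.255.128
41.71.138.119 AND mask = 41.71.138.0
192.25.76.101 AND mask = 192.25.76.0
No, different subnets (41.71.138.0 vs 192.25.76.0)


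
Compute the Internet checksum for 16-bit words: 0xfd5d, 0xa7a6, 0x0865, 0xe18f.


Sum all words (with carry folding):
+ 0xfd5d = 0xfd5d
+ 0xa7a6 = 0xa504
+ 0x0865 = 0xad69
+ 0xe18f = 0x8ef9
One's complement: ~0x8ef9
Checksum = 0x7106


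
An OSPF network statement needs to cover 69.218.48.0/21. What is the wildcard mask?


Subnet mask: 255.255.248.0
Wildcard = 255.255.255.255 - subnet mask
255 - 255 = 0
255 - 255 = 0
255 - 248 = 7
255 - 0 = 255
Wildcard: 0.0.7.255


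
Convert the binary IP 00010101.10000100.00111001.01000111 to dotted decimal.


00010101 = 21
10000100 = 132
00111001 = 57
01000111 = 71
IP: 21.132.57.71


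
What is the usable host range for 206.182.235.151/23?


Network: 206.182.234.0
Broadcast: 206.182.235.255
First usable = network + 1
Last usable = broadcast - 1
Range: 206.182.234.1 to 206.182.235.254


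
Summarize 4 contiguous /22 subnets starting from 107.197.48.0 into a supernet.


Original prefix: /22
Number of subnets: 4 = 2^2
New prefix = 22 - 2 = 20
Supernet: 107.197.48.0/20


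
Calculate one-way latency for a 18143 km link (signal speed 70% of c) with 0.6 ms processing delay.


Speed = 0.7 * 3e5 km/s = 210000 km/s
Propagation delay = 18143 / 210000 = 0.0864 s = 86.3952 ms
Processing delay = 0.6 ms
Total one-way latency = 86.9952 ms


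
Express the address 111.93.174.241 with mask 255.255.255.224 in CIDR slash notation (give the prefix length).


Binary: 11111111.11111111.11111111.11100000
Count leading 1s
Prefix: /27


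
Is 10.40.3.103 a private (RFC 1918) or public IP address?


RFC 1918 private ranges:
  10.0.0.0/8 (10.0.0.0 - 10.255.255.255)
  172.16.0.0/12 (172.16.0.0 - 172.31.255.255)
  192.168.0.0/16 (192.168.0.0 - 192.168.255.255)
Private (in 10.0.0.0/8)


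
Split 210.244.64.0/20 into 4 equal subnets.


New prefix = 20 + 2 = 22
Each subnet has 1024 addresses
  210.244.64.0/22
  210.244.68.0/22
  210.244.72.0/22
  210.244.76.0/22
Subnets: 210.244.64.0/22, 210.244.68.0/22, 210.244.72.0/22, 210.244.76.0/22


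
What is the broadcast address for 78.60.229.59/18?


Network: 78.60.192.0/18
Host bits = 14
Set all host bits to 1:
Broadcast: 78.60.255.255


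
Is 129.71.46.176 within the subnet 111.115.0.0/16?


Subnet network: 111.115.0.0
Test IP AND mask: 129.71.0.0
No, 129.71.46.176 is not in 111.115.0.0/16


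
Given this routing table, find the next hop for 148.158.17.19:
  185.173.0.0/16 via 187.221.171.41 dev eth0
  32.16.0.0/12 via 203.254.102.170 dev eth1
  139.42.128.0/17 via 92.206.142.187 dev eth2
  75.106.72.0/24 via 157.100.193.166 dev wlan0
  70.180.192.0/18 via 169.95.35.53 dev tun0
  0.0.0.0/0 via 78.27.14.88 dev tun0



Longest prefix match for 148.158.17.19:
  /16 185.173.0.0: no
  /12 32.16.0.0: no
  /17 139.42.128.0: no
  /24 75.106.72.0: no
  /18 70.180.192.0: no
  /0 0.0.0.0: MATCH
Selected: next-hop 78.27.14.88 via tun0 (matched /0)


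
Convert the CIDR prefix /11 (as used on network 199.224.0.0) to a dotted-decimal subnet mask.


/11 means 11 network bits, 21 host bits
Binary: 11111111111000000000000000000000
Mask: 255.224.0.0


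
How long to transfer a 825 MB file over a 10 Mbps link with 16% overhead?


Effective throughput = 10 * (1 - 16/100) = 8.4 Mbps
File size in Mb = 825 * 8 = 6600 Mb
Time = 6600 / 8.4
Time = 785.7143 seconds


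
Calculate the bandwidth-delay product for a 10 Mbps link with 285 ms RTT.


BDP = bandwidth * RTT
= 10 Mbps * 285 ms
= 10 * 1e6 * 285 / 1000 bits
= 2850000 bits
= 356250 bytes
= 347.9004 KB
BDP = 2850000 bits (356250 bytes)


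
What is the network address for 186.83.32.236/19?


IP:   10111010.01010011.00100000.11101100
Mask: 11111111.11111111.11100000.00000000
AND operation:
Net:  10111010.01010011.00100000.00000000
Network: 186.83.32.0/19


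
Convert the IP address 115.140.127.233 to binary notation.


115 = 01110011
140 = 10001100
127 = 01111111
233 = 11101001
Binary: 01110011.10001100.01111111.11101001


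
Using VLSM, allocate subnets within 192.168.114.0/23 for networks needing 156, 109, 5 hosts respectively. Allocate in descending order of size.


156 hosts -> /24 (254 usable): 192.168.114.0/24
109 hosts -> /25 (126 usable): 192.168.115.0/25
5 hosts -> /29 (6 usable): 192.168.115.128/29
Allocation: 192.168.114.0/24 (156 hosts, 254 usable); 192.168.115.0/25 (109 hosts, 126 usable); 192.168.115.128/29 (5 hosts, 6 usable)


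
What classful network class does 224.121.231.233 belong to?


First octet: 224
Binary: 11100000
1110xxxx -> Class D (224-239)
Class D (multicast), default mask N/A


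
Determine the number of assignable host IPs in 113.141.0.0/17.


Host bits = 32 - 17 = 15
Total addresses = 2^15 = 32768
Usable = total - 2 (network and broadcast)
Usable hosts: 32766


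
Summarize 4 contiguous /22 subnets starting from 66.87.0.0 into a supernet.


Original prefix: /22
Number of subnets: 4 = 2^2
New prefix = 22 - 2 = 20
Supernet: 66.87.0.0/20


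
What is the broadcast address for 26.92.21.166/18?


Network: 26.92.0.0/18
Host bits = 14
Set all host bits to 1:
Broadcast: 26.92.63.255


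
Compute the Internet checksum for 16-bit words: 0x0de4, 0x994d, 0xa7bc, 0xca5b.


Sum all words (with carry folding):
+ 0x0de4 = 0x0de4
+ 0x994d = 0xa731
+ 0xa7bc = 0x4eee
+ 0xca5b = 0x194a
One's complement: ~0x194a
Checksum = 0xe6b5


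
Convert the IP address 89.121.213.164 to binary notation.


89 = 01011001
121 = 01111001
213 = 11010101
164 = 10100100
Binary: 01011001.01111001.11010101.10100100


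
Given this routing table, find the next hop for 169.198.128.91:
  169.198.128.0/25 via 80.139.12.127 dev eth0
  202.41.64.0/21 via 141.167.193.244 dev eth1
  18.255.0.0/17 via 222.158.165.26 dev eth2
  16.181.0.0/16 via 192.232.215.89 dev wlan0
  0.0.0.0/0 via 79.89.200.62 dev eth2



Longest prefix match for 169.198.128.91:
  /25 169.198.128.0: MATCH
  /21 202.41.64.0: no
  /17 18.255.0.0: no
  /16 16.181.0.0: no
  /0 0.0.0.0: MATCH
Selected: next-hop 80.139.12.127 via eth0 (matched /25)
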